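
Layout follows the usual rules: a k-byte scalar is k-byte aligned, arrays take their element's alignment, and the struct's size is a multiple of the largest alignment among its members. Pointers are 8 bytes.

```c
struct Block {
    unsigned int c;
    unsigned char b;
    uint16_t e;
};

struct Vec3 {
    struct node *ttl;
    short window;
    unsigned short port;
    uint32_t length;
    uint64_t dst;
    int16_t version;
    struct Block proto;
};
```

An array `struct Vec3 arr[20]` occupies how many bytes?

Block: @0: c [4B, align 4] → 4; @4: b [1B, align 1] → 5; +1 pad (align 2); @6: e [2B, align 2] → 8; size 8, align 4
@0: ttl [8B, align 8] → 8
@8: window [2B, align 2] → 10
@10: port [2B, align 2] → 12
@12: length [4B, align 4] → 16
@16: dst [8B, align 8] → 24
@24: version [2B, align 2] → 26
+2 pad (align 4)
@28: proto [8B, align 4] → 36
+4 tail pad (align 8)
size 40, align 8
array of 20: 20 × 40 = 800

800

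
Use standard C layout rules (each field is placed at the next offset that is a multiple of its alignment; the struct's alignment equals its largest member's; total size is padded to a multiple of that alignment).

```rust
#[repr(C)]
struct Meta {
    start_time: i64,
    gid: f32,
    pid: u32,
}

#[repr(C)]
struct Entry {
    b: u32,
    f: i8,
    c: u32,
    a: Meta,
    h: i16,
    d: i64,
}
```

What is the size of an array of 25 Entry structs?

Meta: 0..8  start_time  (8B, 8-aligned); 8..12  gid  (4B, 4-aligned); 12..16  pid  (4B, 4-aligned); sizeof = 16, alignof = 8
0..4  b  (4B, 4-aligned)
4..5  f  (1B, 1-aligned)
5..8  -- padding (3B)
8..12  c  (4B, 4-aligned)
12..16  -- padding (4B)
16..32  a  (16B, 8-aligned)
32..34  h  (2B, 2-aligned)
34..40  -- padding (6B)
40..48  d  (8B, 8-aligned)
sizeof = 48, alignof = 8
array of 25: 25 × 48 = 1200

1200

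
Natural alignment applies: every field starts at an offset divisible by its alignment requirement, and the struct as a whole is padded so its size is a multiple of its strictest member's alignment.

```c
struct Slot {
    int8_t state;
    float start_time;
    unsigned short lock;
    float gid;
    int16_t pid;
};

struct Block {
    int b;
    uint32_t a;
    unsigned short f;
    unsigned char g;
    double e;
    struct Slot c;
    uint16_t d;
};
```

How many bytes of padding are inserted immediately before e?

Slot: state at 0 (size 1, align 1) → ends 1; pad 3 to align 4 for start_time; start_time at 4 (size 4, align 4) → ends 8; lock at 8 (size 2, align 2) → ends 10; pad 2 to align 4 for gid; gid at 12 (size 4, align 4) → ends 16; pid at 16 (size 2, align 2) → ends 18; tail pad 2 to reach multiple of 4; total 20 bytes, alignment 4
b at 0 (size 4, align 4) → ends 4
a at 4 (size 4, align 4) → ends 8
f at 8 (size 2, align 2) → ends 10
g at 10 (size 1, align 1) → ends 11
pad 5 to align 8 for e
e at 16 (size 8, align 8) → ends 24

5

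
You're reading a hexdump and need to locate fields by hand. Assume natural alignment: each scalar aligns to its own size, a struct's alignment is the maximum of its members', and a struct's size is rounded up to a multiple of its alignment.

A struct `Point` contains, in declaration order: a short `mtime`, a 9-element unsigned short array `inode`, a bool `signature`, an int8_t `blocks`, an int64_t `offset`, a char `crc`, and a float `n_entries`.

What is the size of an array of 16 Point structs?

0..2  mtime  (2B, 2-aligned)
2..20  inode  (18B, 2-aligned)
20..21  signature  (1B, 1-aligned)
21..22  blocks  (1B, 1-aligned)
22..24  -- padding (2B)
24..32  offset  (8B, 8-aligned)
32..33  crc  (1B, 1-aligned)
33..36  -- padding (3B)
36..40  n_entries  (4B, 4-aligned)
sizeof = 40, alignof = 8
array of 16: 16 × 40 = 640

640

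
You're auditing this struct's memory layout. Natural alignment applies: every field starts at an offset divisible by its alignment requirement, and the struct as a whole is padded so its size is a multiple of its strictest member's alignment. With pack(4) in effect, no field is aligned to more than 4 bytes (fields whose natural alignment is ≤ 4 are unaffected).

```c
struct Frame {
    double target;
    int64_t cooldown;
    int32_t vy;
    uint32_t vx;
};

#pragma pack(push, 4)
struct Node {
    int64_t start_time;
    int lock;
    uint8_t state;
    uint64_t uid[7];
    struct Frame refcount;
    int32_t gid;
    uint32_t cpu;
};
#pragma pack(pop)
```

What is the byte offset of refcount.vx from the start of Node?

92

Frame: target at 0 (size 8, align 8) → ends 8; cooldown at 8 (size 8, align 8) → ends 16; vy at 16 (size 4, align 4) → ends 20; vx at 20 (size 4, align 4) → ends 24; total 24 bytes, alignment 8
start_time at 0 (size 8, align 4) → ends 8
lock at 8 (size 4, align 4) → ends 12
state at 12 (size 1, align 1) → ends 13
pad 3 to align 4 for uid
uid at 16 (size 56, align 4) → ends 72
refcount at 72 (size 24, align 4) → ends 96
within Frame: vx at 20
72 + 20 = 92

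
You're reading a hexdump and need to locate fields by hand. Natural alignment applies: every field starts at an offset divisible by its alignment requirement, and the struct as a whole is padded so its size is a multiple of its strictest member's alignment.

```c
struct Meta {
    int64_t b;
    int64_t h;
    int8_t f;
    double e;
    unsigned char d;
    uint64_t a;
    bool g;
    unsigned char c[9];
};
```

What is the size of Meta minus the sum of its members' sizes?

20

@0: b [8B, align 8] → 8
@8: h [8B, align 8] → 16
@16: f [1B, align 1] → 17
+7 pad (align 8)
@24: e [8B, align 8] → 32
@32: d [1B, align 1] → 33
+7 pad (align 8)
@40: a [8B, align 8] → 48
@48: g [1B, align 1] → 49
@49: c [9B, align 1] → 58
+6 tail pad (align 8)
size 64, align 8
data bytes 44, size 64 → padding 20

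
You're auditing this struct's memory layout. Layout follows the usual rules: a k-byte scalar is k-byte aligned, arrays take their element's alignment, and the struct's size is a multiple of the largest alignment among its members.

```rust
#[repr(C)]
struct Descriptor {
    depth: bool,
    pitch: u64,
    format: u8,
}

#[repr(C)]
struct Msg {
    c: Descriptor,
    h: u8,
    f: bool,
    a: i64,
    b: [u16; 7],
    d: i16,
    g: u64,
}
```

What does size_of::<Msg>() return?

Descriptor: @0: depth [1B, align 1] → 1; +7 pad (align 8); @8: pitch [8B, align 8] → 16; @16: format [1B, align 1] → 17; +7 tail pad (align 8); size 24, align 8
@0: c [24B, align 8] → 24
@24: h [1B, align 1] → 25
@25: f [1B, align 1] → 26
+6 pad (align 8)
@32: a [8B, align 8] → 40
@40: b [14B, align 2] → 54
@54: d [2B, align 2] → 56
@56: g [8B, align 8] → 64
size 64, align 8

64 bytes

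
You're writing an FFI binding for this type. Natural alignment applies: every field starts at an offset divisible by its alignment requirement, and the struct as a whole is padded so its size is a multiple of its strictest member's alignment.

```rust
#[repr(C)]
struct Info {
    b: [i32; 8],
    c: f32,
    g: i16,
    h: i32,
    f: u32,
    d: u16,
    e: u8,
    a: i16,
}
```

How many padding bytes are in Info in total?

5

@0: b [32B, align 4] → 32
@32: c [4B, align 4] → 36
@36: g [2B, align 2] → 38
+2 pad (align 4)
@40: h [4B, align 4] → 44
@44: f [4B, align 4] → 48
@48: d [2B, align 2] → 50
@50: e [1B, align 1] → 51
+1 pad (align 2)
@52: a [2B, align 2] → 54
+2 tail pad (align 4)
size 56, align 4
data bytes 51, size 56 → padding 5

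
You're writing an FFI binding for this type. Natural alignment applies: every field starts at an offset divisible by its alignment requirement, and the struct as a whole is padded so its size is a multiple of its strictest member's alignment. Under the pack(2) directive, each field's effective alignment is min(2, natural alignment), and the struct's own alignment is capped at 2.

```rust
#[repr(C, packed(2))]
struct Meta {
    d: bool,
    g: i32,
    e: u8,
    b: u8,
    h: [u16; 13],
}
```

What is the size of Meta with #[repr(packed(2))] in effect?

d at 0 (size 1, align 1) → ends 1
pad 1 to align 2 for g
g at 2 (size 4, align 2) → ends 6
e at 6 (size 1, align 1) → ends 7
b at 7 (size 1, align 1) → ends 8
h at 8 (size 26, align 2) → ends 34
total 34 bytes, alignment 2

34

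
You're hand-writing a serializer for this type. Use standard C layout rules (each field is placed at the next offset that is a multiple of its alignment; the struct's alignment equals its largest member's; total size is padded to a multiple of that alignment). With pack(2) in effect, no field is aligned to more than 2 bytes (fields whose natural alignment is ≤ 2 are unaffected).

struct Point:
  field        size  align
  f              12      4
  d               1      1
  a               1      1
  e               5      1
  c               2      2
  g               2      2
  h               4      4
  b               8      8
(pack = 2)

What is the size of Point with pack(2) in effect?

f at 0 (size 12, align 2) → ends 12
d at 12 (size 1, align 1) → ends 13
a at 13 (size 1, align 1) → ends 14
e at 14 (size 5, align 1) → ends 19
pad 1 to align 2 for c
c at 20 (size 2, align 2) → ends 22
g at 22 (size 2, align 2) → ends 24
h at 24 (size 4, align 2) → ends 28
b at 28 (size 8, align 2) → ends 36
total 36 bytes, alignment 2

36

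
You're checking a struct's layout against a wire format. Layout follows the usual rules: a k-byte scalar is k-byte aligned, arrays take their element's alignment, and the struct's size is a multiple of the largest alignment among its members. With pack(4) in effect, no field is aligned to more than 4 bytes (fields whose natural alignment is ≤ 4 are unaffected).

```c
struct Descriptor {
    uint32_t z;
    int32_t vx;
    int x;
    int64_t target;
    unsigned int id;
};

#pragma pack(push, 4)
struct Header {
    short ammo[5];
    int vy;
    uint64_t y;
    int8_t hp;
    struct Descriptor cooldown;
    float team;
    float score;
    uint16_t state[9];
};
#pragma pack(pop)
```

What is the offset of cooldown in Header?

Descriptor: @0: z [4B, align 4] → 4; @4: vx [4B, align 4] → 8; @8: x [4B, align 4] → 12; +4 pad (align 8); @16: target [8B, align 8] → 24; @24: id [4B, align 4] → 28; +4 tail pad (align 8); size 32, align 8
@0: ammo [10B, align 2] → 10
+2 pad (align 4)
@12: vy [4B, align 4] → 16
@16: y [8B, align 4] → 24
@24: hp [1B, align 1] → 25
+3 pad (align 4)
@28: cooldown [32B, align 4] → 60

28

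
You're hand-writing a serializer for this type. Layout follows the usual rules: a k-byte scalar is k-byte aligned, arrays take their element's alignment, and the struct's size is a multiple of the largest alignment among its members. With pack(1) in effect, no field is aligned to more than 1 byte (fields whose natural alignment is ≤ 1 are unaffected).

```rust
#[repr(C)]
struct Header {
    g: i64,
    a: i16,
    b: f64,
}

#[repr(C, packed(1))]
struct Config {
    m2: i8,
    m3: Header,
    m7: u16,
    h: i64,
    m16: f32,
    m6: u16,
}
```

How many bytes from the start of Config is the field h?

27

Header: 0..8  g  (8B, 8-aligned); 8..10  a  (2B, 2-aligned); 10..16  -- padding (6B); 16..24  b  (8B, 8-aligned); sizeof = 24, alignof = 8
0..1  m2  (1B, 1-aligned)
1..25  m3  (24B, 1-aligned)
25..27  m7  (2B, 1-aligned)
27..35  h  (8B, 1-aligned)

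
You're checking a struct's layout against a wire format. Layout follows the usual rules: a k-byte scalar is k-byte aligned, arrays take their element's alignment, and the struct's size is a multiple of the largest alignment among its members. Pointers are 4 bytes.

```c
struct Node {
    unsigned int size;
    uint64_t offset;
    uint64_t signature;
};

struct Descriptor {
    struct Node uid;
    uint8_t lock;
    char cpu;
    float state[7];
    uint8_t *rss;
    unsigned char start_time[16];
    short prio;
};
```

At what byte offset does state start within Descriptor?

Node: 0..4  size  (4B, 4-aligned); 4..8  -- padding (4B); 8..16  offset  (8B, 8-aligned); 16..24  signature  (8B, 8-aligned); sizeof = 24, alignof = 8
0..24  uid  (24B, 8-aligned)
24..25  lock  (1B, 1-aligned)
25..26  cpu  (1B, 1-aligned)
26..28  -- padding (2B)
28..56  state  (28B, 4-aligned)

28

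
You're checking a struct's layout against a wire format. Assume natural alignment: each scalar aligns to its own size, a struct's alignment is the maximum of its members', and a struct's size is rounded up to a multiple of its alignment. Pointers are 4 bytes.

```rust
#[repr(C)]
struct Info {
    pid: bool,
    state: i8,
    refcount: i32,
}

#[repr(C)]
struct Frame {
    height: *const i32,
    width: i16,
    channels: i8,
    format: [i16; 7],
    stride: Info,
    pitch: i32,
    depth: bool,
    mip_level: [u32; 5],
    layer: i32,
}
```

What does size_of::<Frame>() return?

64 bytes

Info: @0: pid [1B, align 1] → 1; @1: state [1B, align 1] → 2; +2 pad (align 4); @4: refcount [4B, align 4] → 8; size 8, align 4
@0: height [4B, align 4] → 4
@4: width [2B, align 2] → 6
@6: channels [1B, align 1] → 7
+1 pad (align 2)
@8: format [14B, align 2] → 22
+2 pad (align 4)
@24: stride [8B, align 4] → 32
@32: pitch [4B, align 4] → 36
@36: depth [1B, align 1] → 37
+3 pad (align 4)
@40: mip_level [20B, align 4] → 60
@60: layer [4B, align 4] → 64
size 64, align 4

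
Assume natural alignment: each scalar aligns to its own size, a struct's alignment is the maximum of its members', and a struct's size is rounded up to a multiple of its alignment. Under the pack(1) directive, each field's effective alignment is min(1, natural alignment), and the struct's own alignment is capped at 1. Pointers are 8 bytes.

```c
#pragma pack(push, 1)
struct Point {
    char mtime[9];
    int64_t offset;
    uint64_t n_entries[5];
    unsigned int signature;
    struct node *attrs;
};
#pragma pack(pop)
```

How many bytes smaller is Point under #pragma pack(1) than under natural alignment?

natural layout:
  0..9  mtime  (9B, 1-aligned)
  9..16  -- padding (7B)
  16..24  offset  (8B, 8-aligned)
  24..64  n_entries  (40B, 8-aligned)
  64..68  signature  (4B, 4-aligned)
  68..72  -- padding (4B)
  72..80  attrs  (8B, 8-aligned)
  sizeof = 80, alignof = 8
packed(1) layout:
  0..9  mtime  (9B, 1-aligned)
  9..17  offset  (8B, 1-aligned)
  17..57  n_entries  (40B, 1-aligned)
  57..61  signature  (4B, 1-aligned)
  61..69  attrs  (8B, 1-aligned)
  sizeof = 69, alignof = 1
80 − 69 = 11

11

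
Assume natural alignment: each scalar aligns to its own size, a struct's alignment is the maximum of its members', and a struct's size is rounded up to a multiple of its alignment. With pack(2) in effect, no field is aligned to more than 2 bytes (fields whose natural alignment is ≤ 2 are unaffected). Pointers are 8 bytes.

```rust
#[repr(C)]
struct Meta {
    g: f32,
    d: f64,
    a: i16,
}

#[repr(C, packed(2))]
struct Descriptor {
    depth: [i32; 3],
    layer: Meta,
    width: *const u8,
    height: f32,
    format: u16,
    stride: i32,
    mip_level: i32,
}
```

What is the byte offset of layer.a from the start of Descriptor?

Meta: @0: g [4B, align 4] → 4; +4 pad (align 8); @8: d [8B, align 8] → 16; @16: a [2B, align 2] → 18; +6 tail pad (align 8); size 24, align 8
@0: depth [12B, align 2] → 12
@12: layer [24B, align 2] → 36
within Meta: a at 16
12 + 16 = 28

28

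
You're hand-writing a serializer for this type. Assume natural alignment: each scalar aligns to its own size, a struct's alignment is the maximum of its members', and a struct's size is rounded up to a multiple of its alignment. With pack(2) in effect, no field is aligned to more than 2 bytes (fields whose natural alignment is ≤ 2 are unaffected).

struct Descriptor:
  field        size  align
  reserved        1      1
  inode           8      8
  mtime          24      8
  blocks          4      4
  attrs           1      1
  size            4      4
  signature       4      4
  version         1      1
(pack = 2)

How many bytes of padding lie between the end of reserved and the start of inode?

0..1  reserved  (1B, 1-aligned)
1..2  -- padding (1B)
2..10  inode  (8B, 2-aligned)

1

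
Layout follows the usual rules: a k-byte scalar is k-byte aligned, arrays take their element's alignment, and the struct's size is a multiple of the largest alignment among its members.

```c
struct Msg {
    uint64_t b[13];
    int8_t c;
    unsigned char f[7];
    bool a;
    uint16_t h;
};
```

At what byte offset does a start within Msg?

0..104  b  (104B, 8-aligned)
104..105  c  (1B, 1-aligned)
105..112  f  (7B, 1-aligned)
112..113  a  (1B, 1-aligned)

112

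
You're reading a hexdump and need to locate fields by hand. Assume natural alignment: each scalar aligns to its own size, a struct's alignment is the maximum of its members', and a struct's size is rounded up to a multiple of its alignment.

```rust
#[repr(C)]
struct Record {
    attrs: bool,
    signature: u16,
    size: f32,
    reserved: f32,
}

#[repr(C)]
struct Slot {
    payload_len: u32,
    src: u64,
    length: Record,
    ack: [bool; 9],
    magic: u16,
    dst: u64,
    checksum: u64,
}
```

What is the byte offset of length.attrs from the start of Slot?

16

Record: 0..1  attrs  (1B, 1-aligned); 1..2  -- padding (1B); 2..4  signature  (2B, 2-aligned); 4..8  size  (4B, 4-aligned); 8..12  reserved  (4B, 4-aligned); sizeof = 12, alignof = 4
0..4  payload_len  (4B, 4-aligned)
4..8  -- padding (4B)
8..16  src  (8B, 8-aligned)
16..28  length  (12B, 4-aligned)
within Record: attrs at 0
16 + 0 = 16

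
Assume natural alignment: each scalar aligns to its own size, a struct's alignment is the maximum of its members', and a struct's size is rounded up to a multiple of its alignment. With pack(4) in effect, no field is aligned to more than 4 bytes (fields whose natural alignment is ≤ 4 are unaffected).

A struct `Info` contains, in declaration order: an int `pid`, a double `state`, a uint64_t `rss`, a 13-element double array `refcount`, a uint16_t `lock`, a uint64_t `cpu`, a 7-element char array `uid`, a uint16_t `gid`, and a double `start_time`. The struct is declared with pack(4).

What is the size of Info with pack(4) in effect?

0..4  pid  (4B, 4-aligned)
4..12  state  (8B, 4-aligned)
12..20  rss  (8B, 4-aligned)
20..124  refcount  (104B, 4-aligned)
124..126  lock  (2B, 2-aligned)
126..128  -- padding (2B)
128..136  cpu  (8B, 4-aligned)
136..143  uid  (7B, 1-aligned)
143..144  -- padding (1B)
144..146  gid  (2B, 2-aligned)
146..148  -- padding (2B)
148..156  start_time  (8B, 4-aligned)
sizeof = 156, alignof = 4

156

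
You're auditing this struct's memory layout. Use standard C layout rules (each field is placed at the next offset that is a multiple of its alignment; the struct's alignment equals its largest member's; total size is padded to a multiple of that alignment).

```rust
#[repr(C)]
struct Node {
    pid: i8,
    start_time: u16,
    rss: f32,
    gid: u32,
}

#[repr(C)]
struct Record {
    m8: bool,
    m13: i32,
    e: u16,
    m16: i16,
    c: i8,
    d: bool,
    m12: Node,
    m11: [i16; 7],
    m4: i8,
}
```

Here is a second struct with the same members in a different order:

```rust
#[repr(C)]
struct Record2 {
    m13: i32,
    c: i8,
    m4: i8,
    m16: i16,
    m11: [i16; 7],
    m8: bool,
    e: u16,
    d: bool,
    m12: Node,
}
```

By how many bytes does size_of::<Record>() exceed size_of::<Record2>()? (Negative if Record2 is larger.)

4

Node: pid at 0 (size 1, align 1) → ends 1; pad 1 to align 2 for start_time; start_time at 2 (size 2, align 2) → ends 4; rss at 4 (size 4, align 4) → ends 8; gid at 8 (size 4, align 4) → ends 12; total 12 bytes, alignment 4
m8 at 0 (size 1, align 1) → ends 1
pad 3 to align 4 for m13
m13 at 4 (size 4, align 4) → ends 8
e at 8 (size 2, align 2) → ends 10
m16 at 10 (size 2, align 2) → ends 12
c at 12 (size 1, align 1) → ends 13
d at 13 (size 1, align 1) → ends 14
pad 2 to align 4 for m12
m12 at 16 (size 12, align 4) → ends 28
m11 at 28 (size 14, align 2) → ends 42
m4 at 42 (size 1, align 1) → ends 43
tail pad 1 to reach multiple of 4
total 44 bytes, alignment 4
— Record2 —
m13 at 0 (size 4, align 4) → ends 4
c at 4 (size 1, align 1) → ends 5
m4 at 5 (size 1, align 1) → ends 6
m16 at 6 (size 2, align 2) → ends 8
m11 at 8 (size 14, align 2) → ends 22
m8 at 22 (size 1, align 1) → ends 23
pad 1 to align 2 for e
e at 24 (size 2, align 2) → ends 26
d at 26 (size 1, align 1) → ends 27
pad 1 to align 4 for m12
m12 at 28 (size 12, align 4) → ends 40
total 40 bytes, alignment 4
44 − 40 = 4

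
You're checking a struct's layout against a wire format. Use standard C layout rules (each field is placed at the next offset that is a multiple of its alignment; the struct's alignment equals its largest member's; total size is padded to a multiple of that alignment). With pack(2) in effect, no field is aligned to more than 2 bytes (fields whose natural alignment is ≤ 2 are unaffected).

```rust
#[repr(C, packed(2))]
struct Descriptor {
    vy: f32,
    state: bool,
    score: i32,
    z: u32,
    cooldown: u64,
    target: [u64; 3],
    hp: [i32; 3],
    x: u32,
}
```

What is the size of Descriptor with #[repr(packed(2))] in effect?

0..4  vy  (4B, 2-aligned)
4..5  state  (1B, 1-aligned)
5..6  -- padding (1B)
6..10  score  (4B, 2-aligned)
10..14  z  (4B, 2-aligned)
14..22  cooldown  (8B, 2-aligned)
22..46  target  (24B, 2-aligned)
46..58  hp  (12B, 2-aligned)
58..62  x  (4B, 2-aligned)
sizeof = 62, alignof = 2

62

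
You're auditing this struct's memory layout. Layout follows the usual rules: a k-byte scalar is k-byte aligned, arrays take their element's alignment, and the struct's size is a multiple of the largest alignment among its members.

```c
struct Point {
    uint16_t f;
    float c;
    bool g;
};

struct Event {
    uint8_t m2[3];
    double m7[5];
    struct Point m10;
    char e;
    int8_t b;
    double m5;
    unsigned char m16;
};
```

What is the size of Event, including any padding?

Point: 0..2  f  (2B, 2-aligned); 2..4  -- padding (2B); 4..8  c  (4B, 4-aligned); 8..9  g  (1B, 1-aligned); 9..12  -- tail padding (3B); sizeof = 12, alignof = 4
0..3  m2  (3B, 1-aligned)
3..8  -- padding (5B)
8..48  m7  (40B, 8-aligned)
48..60  m10  (12B, 4-aligned)
60..61  e  (1B, 1-aligned)
61..62  b  (1B, 1-aligned)
62..64  -- padding (2B)
64..72  m5  (8B, 8-aligned)
72..73  m16  (1B, 1-aligned)
73..80  -- tail padding (7B)
sizeof = 80, alignof = 8

80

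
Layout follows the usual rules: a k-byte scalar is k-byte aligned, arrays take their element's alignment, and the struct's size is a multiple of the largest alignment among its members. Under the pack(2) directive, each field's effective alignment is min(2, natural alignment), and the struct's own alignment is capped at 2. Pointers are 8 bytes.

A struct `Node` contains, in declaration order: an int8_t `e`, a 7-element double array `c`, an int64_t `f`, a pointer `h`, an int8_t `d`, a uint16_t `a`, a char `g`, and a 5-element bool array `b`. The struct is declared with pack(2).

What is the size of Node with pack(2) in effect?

84

0..1  e  (1B, 1-aligned)
1..2  -- padding (1B)
2..58  c  (56B, 2-aligned)
58..66  f  (8B, 2-aligned)
66..74  h  (8B, 2-aligned)
74..75  d  (1B, 1-aligned)
75..76  -- padding (1B)
76..78  a  (2B, 2-aligned)
78..79  g  (1B, 1-aligned)
79..84  b  (5B, 1-aligned)
sizeof = 84, alignof = 2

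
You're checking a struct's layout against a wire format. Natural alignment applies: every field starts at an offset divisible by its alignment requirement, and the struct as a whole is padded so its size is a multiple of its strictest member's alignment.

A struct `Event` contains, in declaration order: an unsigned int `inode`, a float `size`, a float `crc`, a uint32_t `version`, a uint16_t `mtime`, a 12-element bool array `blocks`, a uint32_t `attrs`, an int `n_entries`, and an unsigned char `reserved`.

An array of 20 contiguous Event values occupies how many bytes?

880

@0: inode [4B, align 4] → 4
@4: size [4B, align 4] → 8
@8: crc [4B, align 4] → 12
@12: version [4B, align 4] → 16
@16: mtime [2B, align 2] → 18
@18: blocks [12B, align 1] → 30
+2 pad (align 4)
@32: attrs [4B, align 4] → 36
@36: n_entries [4B, align 4] → 40
@40: reserved [1B, align 1] → 41
+3 tail pad (align 4)
size 44, align 4
array of 20: 20 × 44 = 880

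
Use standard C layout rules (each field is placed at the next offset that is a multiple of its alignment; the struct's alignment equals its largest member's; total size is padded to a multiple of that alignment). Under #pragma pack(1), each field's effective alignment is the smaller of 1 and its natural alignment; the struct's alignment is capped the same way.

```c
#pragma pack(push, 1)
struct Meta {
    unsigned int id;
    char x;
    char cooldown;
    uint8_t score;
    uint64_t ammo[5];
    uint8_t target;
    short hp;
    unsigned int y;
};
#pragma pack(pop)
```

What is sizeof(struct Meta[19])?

1026

id at 0 (size 4, align 1) → ends 4
x at 4 (size 1, align 1) → ends 5
cooldown at 5 (size 1, align 1) → ends 6
score at 6 (size 1, align 1) → ends 7
ammo at 7 (size 40, align 1) → ends 47
target at 47 (size 1, align 1) → ends 48
hp at 48 (size 2, align 1) → ends 50
y at 50 (size 4, align 1) → ends 54
total 54 bytes, alignment 1
array of 19: 19 × 54 = 1026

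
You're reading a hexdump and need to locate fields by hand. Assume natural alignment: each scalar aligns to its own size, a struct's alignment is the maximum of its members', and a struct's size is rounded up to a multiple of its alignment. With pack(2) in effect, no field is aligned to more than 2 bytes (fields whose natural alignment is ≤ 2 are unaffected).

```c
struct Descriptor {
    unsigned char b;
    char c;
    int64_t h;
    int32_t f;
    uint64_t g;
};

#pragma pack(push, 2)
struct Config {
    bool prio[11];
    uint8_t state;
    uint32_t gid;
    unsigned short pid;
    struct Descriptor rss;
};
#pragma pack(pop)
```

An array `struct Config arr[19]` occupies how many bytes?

Descriptor: @0: b [1B, align 1] → 1; @1: c [1B, align 1] → 2; +6 pad (align 8); @8: h [8B, align 8] → 16; @16: f [4B, align 4] → 20; +4 pad (align 8); @24: g [8B, align 8] → 32; size 32, align 8
@0: prio [11B, align 1] → 11
@11: state [1B, align 1] → 12
@12: gid [4B, align 2] → 16
@16: pid [2B, align 2] → 18
@18: rss [32B, align 2] → 50
size 50, align 2
array of 19: 19 × 50 = 950

950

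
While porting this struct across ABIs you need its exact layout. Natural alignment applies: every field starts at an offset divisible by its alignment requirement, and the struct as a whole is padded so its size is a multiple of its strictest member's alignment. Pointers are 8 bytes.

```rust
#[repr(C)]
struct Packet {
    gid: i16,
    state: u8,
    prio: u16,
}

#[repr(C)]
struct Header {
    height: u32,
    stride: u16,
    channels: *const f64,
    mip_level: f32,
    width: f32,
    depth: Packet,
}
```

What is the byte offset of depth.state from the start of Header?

Packet: gid at 0 (size 2, align 2) → ends 2; state at 2 (size 1, align 1) → ends 3; pad 1 to align 2 for prio; prio at 4 (size 2, align 2) → ends 6; total 6 bytes, alignment 2
height at 0 (size 4, align 4) → ends 4
stride at 4 (size 2, align 2) → ends 6
pad 2 to align 8 for channels
channels at 8 (size 8, align 8) → ends 16
mip_level at 16 (size 4, align 4) → ends 20
width at 20 (size 4, align 4) → ends 24
depth at 24 (size 6, align 2) → ends 30
within Packet: state at 2
24 + 2 = 26

26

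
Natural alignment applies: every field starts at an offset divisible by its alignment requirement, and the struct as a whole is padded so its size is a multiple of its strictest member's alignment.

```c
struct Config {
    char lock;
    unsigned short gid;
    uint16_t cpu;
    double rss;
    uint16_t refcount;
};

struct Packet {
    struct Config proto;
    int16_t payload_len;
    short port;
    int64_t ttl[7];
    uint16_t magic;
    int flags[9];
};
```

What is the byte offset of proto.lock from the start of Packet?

Config: @0: lock [1B, align 1] → 1; +1 pad (align 2); @2: gid [2B, align 2] → 4; @4: cpu [2B, align 2] → 6; +2 pad (align 8); @8: rss [8B, align 8] → 16; @16: refcount [2B, align 2] → 18; +6 tail pad (align 8); size 24, align 8
@0: proto [24B, align 8] → 24
within Config: lock at 0
0 + 0 = 0

0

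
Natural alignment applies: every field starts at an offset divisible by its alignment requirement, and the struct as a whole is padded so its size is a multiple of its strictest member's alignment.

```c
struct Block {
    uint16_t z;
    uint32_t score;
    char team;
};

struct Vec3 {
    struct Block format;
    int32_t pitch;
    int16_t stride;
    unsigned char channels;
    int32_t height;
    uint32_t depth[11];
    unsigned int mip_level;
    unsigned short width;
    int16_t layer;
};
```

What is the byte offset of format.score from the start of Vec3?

Block: z at 0 (size 2, align 2) → ends 2; pad 2 to align 4 for score; score at 4 (size 4, align 4) → ends 8; team at 8 (size 1, align 1) → ends 9; tail pad 3 to reach multiple of 4; total 12 bytes, alignment 4
format at 0 (size 12, align 4) → ends 12
within Block: score at 4
0 + 4 = 4

4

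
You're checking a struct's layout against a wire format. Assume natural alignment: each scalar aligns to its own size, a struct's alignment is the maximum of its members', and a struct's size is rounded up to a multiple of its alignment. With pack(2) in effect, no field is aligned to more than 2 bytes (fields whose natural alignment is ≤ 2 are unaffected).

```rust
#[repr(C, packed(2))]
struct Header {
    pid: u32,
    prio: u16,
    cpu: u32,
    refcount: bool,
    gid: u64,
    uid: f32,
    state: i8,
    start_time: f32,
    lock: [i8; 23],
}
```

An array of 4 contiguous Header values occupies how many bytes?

@0: pid [4B, align 2] → 4
@4: prio [2B, align 2] → 6
@6: cpu [4B, align 2] → 10
@10: refcount [1B, align 1] → 11
+1 pad (align 2)
@12: gid [8B, align 2] → 20
@20: uid [4B, align 2] → 24
@24: state [1B, align 1] → 25
+1 pad (align 2)
@26: start_time [4B, align 2] → 30
@30: lock [23B, align 1] → 53
+1 tail pad (align 2)
size 54, align 2
array of 4: 4 × 54 = 216

216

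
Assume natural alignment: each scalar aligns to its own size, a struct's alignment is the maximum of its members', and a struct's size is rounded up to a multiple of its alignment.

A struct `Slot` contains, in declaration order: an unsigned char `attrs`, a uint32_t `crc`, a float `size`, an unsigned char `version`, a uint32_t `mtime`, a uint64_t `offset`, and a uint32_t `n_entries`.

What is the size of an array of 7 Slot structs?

280

attrs at 0 (size 1, align 1) → ends 1
pad 3 to align 4 for crc
crc at 4 (size 4, align 4) → ends 8
size at 8 (size 4, align 4) → ends 12
version at 12 (size 1, align 1) → ends 13
pad 3 to align 4 for mtime
mtime at 16 (size 4, align 4) → ends 20
pad 4 to align 8 for offset
offset at 24 (size 8, align 8) → ends 32
n_entries at 32 (size 4, align 4) → ends 36
tail pad 4 to reach multiple of 8
total 40 bytes, alignment 8
array of 7: 7 × 40 = 280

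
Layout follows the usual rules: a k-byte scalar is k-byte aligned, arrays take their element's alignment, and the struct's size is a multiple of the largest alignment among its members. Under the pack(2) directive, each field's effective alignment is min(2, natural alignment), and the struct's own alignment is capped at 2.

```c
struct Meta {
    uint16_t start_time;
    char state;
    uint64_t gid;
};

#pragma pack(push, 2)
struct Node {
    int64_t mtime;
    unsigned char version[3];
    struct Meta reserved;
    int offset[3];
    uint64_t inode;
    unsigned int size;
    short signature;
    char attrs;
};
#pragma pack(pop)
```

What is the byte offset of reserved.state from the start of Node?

Meta: start_time at 0 (size 2, align 2) → ends 2; state at 2 (size 1, align 1) → ends 3; pad 5 to align 8 for gid; gid at 8 (size 8, align 8) → ends 16; total 16 bytes, alignment 8
mtime at 0 (size 8, align 2) → ends 8
version at 8 (size 3, align 1) → ends 11
pad 1 to align 2 for reserved
reserved at 12 (size 16, align 2) → ends 28
within Meta: state at 2
12 + 2 = 14

14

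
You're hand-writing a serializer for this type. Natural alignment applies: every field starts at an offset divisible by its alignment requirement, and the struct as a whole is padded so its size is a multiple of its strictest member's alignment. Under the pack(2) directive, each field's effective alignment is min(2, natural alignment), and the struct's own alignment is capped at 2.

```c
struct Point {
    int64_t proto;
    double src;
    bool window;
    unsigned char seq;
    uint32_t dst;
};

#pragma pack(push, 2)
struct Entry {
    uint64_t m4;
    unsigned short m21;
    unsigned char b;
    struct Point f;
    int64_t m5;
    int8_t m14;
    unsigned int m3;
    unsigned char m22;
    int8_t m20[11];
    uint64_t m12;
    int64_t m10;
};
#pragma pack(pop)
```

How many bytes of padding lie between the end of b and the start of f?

Point: proto at 0 (size 8, align 8) → ends 8; src at 8 (size 8, align 8) → ends 16; window at 16 (size 1, align 1) → ends 17; seq at 17 (size 1, align 1) → ends 18; pad 2 to align 4 for dst; dst at 20 (size 4, align 4) → ends 24; total 24 bytes, alignment 8
m4 at 0 (size 8, align 2) → ends 8
m21 at 8 (size 2, align 2) → ends 10
b at 10 (size 1, align 1) → ends 11
pad 1 to align 2 for f
f at 12 (size 24, align 2) → ends 36

1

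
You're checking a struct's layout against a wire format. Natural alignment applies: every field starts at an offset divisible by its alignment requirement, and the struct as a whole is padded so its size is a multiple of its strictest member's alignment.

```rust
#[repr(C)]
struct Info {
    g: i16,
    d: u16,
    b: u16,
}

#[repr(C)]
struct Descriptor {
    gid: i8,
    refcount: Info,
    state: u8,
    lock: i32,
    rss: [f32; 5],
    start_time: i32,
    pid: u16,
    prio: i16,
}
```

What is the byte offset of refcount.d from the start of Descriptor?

4

Info: g at 0 (size 2, align 2) → ends 2; d at 2 (size 2, align 2) → ends 4; b at 4 (size 2, align 2) → ends 6; total 6 bytes, alignment 2
gid at 0 (size 1, align 1) → ends 1
pad 1 to align 2 for refcount
refcount at 2 (size 6, align 2) → ends 8
within Info: d at 2
2 + 2 = 4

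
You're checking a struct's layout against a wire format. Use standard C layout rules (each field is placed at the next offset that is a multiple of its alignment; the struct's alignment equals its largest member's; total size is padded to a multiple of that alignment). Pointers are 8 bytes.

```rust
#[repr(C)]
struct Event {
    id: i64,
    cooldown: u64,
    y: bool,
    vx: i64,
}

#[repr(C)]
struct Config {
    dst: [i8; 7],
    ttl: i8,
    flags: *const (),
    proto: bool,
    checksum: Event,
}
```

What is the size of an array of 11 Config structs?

616

Event: id at 0 (size 8, align 8) → ends 8; cooldown at 8 (size 8, align 8) → ends 16; y at 16 (size 1, align 1) → ends 17; pad 7 to align 8 for vx; vx at 24 (size 8, align 8) → ends 32; total 32 bytes, alignment 8
dst at 0 (size 7, align 1) → ends 7
ttl at 7 (size 1, align 1) → ends 8
flags at 8 (size 8, align 8) → ends 16
proto at 16 (size 1, align 1) → ends 17
pad 7 to align 8 for checksum
checksum at 24 (size 32, align 8) → ends 56
total 56 bytes, alignment 8
array of 11: 11 × 56 = 616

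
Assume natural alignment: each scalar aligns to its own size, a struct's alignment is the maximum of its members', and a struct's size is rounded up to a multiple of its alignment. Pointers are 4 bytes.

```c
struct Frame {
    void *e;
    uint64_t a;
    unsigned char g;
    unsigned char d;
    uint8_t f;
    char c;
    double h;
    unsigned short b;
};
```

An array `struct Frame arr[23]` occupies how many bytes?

0..4  e  (4B, 4-aligned)
4..8  -- padding (4B)
8..16  a  (8B, 8-aligned)
16..17  g  (1B, 1-aligned)
17..18  d  (1B, 1-aligned)
18..19  f  (1B, 1-aligned)
19..20  c  (1B, 1-aligned)
20..24  -- padding (4B)
24..32  h  (8B, 8-aligned)
32..34  b  (2B, 2-aligned)
34..40  -- tail padding (6B)
sizeof = 40, alignof = 8
array of 23: 23 × 40 = 920

920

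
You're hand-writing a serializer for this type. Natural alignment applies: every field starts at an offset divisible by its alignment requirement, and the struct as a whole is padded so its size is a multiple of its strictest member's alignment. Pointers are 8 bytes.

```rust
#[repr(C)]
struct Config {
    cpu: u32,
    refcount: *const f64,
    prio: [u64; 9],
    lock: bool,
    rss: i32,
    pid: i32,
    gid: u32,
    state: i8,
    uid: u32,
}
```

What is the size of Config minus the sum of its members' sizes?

10

cpu at 0 (size 4, align 4) → ends 4
pad 4 to align 8 for refcount
refcount at 8 (size 8, align 8) → ends 16
prio at 16 (size 72, align 8) → ends 88
lock at 88 (size 1, align 1) → ends 89
pad 3 to align 4 for rss
rss at 92 (size 4, align 4) → ends 96
pid at 96 (size 4, align 4) → ends 100
gid at 100 (size 4, align 4) → ends 104
state at 104 (size 1, align 1) → ends 105
pad 3 to align 4 for uid
uid at 108 (size 4, align 4) → ends 112
total 112 bytes, alignment 8
data bytes 102, size 112 → padding 10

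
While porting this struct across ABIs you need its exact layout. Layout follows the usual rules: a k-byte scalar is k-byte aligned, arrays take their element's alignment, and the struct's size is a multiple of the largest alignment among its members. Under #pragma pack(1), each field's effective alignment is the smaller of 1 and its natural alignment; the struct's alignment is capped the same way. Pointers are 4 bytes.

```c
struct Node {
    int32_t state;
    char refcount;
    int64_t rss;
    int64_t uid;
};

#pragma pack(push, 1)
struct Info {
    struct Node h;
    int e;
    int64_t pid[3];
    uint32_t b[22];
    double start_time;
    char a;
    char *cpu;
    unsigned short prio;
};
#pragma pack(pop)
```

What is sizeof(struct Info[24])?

Node: state at 0 (size 4, align 4) → ends 4; refcount at 4 (size 1, align 1) → ends 5; pad 3 to align 8 for rss; rss at 8 (size 8, align 8) → ends 16; uid at 16 (size 8, align 8) → ends 24; total 24 bytes, alignment 8
h at 0 (size 24, align 1) → ends 24
e at 24 (size 4, align 1) → ends 28
pid at 28 (size 24, align 1) → ends 52
b at 52 (size 88, align 1) → ends 140
start_time at 140 (size 8, align 1) → ends 148
a at 148 (size 1, align 1) → ends 149
cpu at 149 (size 4, align 1) → ends 153
prio at 153 (size 2, align 1) → ends 155
total 155 bytes, alignment 1
array of 24: 24 × 155 = 3720

3720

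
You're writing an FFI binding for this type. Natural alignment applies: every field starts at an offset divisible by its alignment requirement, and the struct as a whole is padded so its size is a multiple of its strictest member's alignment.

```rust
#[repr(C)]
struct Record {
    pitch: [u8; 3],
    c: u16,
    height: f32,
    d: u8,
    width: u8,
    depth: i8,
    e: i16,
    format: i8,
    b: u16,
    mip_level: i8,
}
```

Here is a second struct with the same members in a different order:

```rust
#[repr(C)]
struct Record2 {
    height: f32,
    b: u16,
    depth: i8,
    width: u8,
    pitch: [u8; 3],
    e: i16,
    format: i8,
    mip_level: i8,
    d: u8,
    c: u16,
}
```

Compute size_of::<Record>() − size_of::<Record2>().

4

@0: pitch [3B, align 1] → 3
+1 pad (align 2)
@4: c [2B, align 2] → 6
+2 pad (align 4)
@8: height [4B, align 4] → 12
@12: d [1B, align 1] → 13
@13: width [1B, align 1] → 14
@14: depth [1B, align 1] → 15
+1 pad (align 2)
@16: e [2B, align 2] → 18
@18: format [1B, align 1] → 19
+1 pad (align 2)
@20: b [2B, align 2] → 22
@22: mip_level [1B, align 1] → 23
+1 tail pad (align 4)
size 24, align 4
— Record2 —
@0: height [4B, align 4] → 4
@4: b [2B, align 2] → 6
@6: depth [1B, align 1] → 7
@7: width [1B, align 1] → 8
@8: pitch [3B, align 1] → 11
+1 pad (align 2)
@12: e [2B, align 2] → 14
@14: format [1B, align 1] → 15
@15: mip_level [1B, align 1] → 16
@16: d [1B, align 1] → 17
+1 pad (align 2)
@18: c [2B, align 2] → 20
size 20, align 4
24 − 20 = 4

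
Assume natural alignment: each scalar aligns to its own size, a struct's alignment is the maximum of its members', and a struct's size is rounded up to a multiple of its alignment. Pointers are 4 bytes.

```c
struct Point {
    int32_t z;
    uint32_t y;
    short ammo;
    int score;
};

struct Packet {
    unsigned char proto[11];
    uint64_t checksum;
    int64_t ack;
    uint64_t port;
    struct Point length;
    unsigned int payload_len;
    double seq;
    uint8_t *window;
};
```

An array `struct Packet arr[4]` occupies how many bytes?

Point: @0: z [4B, align 4] → 4; @4: y [4B, align 4] → 8; @8: ammo [2B, align 2] → 10; +2 pad (align 4); @12: score [4B, align 4] → 16; size 16, align 4
@0: proto [11B, align 1] → 11
+5 pad (align 8)
@16: checksum [8B, align 8] → 24
@24: ack [8B, align 8] → 32
@32: port [8B, align 8] → 40
@40: length [16B, align 4] → 56
@56: payload_len [4B, align 4] → 60
+4 pad (align 8)
@64: seq [8B, align 8] → 72
@72: window [4B, align 4] → 76
+4 tail pad (align 8)
size 80, align 8
array of 4: 4 × 80 = 320

320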